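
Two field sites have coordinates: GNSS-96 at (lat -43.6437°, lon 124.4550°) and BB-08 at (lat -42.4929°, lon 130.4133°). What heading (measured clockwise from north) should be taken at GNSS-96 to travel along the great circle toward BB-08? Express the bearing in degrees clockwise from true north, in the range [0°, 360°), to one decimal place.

Δλ = 5.9583°
y = sin Δλ · cos φ₂ = 0.076541
x = cos φ₁ sin φ₂ − sin φ₁ cos φ₂ cos Δλ = 0.017335
θ = atan2(y, x) = 77.2393° → 77.2393° (mod 360°)

77.2°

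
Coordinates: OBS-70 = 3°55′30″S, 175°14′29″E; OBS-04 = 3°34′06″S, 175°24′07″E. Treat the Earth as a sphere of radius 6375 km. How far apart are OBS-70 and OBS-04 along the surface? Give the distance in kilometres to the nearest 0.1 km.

OBS-70: φ = -3.92500°, λ = +175.24139°
OBS-04: φ = -3.56833°, λ = +175.40194°
Δφ = 0.3567°,  Δλ = 0.1606°
a = sin²(Δφ/2) + cos φ₁ cos φ₂ sin²(Δλ/2) = 0.000012
c = 2·arcsin(√a) = 0.006824 rad = 0.3910°
d = R·c = 6375 × 0.006824 = 43.5 km

43.5 km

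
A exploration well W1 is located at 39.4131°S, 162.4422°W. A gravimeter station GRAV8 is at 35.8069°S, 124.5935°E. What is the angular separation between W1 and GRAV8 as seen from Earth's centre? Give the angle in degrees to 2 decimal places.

Δφ = 3.6062°,  Δλ = -72.9643°
a = sin²(Δφ/2) + cos φ₁ cos φ₂ sin²(Δλ/2) = 0.222491
c = 2·arcsin(√a) = 0.982411 rad = 56.2880°

56.29°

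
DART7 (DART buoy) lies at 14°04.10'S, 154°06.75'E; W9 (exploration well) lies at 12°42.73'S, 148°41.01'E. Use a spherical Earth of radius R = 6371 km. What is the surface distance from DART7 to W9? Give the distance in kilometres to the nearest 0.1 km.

606.3 km

DART7: φ = -14.06833°, λ = +154.11250°
W9: φ = -12.71217°, λ = +148.68350°
Δφ = 1.3562°,  Δλ = -5.4290°
a = sin²(Δφ/2) + cos φ₁ cos φ₂ sin²(Δλ/2) = 0.002262
c = 2·arcsin(√a) = 0.095164 rad = 5.4525°
d = R·c = 6371 × 0.095164 = 606.3 km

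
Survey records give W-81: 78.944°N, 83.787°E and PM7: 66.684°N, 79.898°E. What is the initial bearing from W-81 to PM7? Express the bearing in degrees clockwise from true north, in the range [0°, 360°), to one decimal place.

Δλ = -3.8890°
y = sin Δλ · cos φ₂ = -0.026845
x = cos φ₁ sin φ₂ − sin φ₁ cos φ₂ cos Δλ = -0.211454
θ = atan2(y, x) = -172.7648° → 187.2352° (mod 360°)

187.2°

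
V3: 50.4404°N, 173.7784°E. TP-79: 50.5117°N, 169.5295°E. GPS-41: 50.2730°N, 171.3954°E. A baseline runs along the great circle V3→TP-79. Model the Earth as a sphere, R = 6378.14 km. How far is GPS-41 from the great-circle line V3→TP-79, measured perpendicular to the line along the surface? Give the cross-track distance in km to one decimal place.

25.2 km

δ₁₃ = central angle V3→GPS-41 = 0.026695 rad  (haversine)
θ₁₃ = bearing V3→GPS-41 = 264.635°,  θ₁₂ = bearing V3→TP-79 = 273.149°
dₓₜ = R·arcsin(sin δ₁₃ · sin(θ₁₃ − θ₁₂)) = 6378.14·arcsin(0.02669·sin(-8.514°)) = -25.203 km
|dₓₜ| = 25.203 km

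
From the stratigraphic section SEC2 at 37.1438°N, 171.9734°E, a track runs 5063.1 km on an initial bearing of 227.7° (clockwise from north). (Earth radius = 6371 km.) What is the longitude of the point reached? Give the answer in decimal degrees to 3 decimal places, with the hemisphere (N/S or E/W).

δ = d/R = 5063.1/6371 = 0.794710 rad
φ₂ = arcsin(sin φ₁ cos δ + cos φ₁ sin δ cos θ)
   = arcsin(0.60382·0.70049 + 0.79712·0.71366·-0.67301) = 2.29869°
λ₂ = λ₁ + atan2(sin θ sin δ cos φ₁, cos δ − sin φ₁ sin φ₂) = 140.08471°

140.085°E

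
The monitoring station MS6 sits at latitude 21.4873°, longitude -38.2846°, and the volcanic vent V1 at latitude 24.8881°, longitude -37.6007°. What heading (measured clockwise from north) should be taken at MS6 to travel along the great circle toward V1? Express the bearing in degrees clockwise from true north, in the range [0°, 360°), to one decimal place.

10.3°

Δλ = 0.6839°
y = sin Δλ · cos φ₂ = 0.010828
x = cos φ₁ sin φ₂ − sin φ₁ cos φ₂ cos Δλ = 0.059344
θ = atan2(y, x) = 10.3401° → 10.3401° (mod 360°)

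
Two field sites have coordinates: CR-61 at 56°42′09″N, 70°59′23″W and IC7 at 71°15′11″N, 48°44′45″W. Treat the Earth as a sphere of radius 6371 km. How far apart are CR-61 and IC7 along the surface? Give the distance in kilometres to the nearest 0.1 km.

1922.9 km

CR-61: φ = +56.70250°, λ = -70.98972°
IC7: φ = +71.25306°, λ = -48.74583°
Δφ = 14.5506°,  Δλ = 22.2439°
a = sin²(Δφ/2) + cos φ₁ cos φ₂ sin²(Δλ/2) = 0.022602
c = 2·arcsin(√a) = 0.301824 rad = 17.2932°
d = R·c = 6371 × 0.301824 = 1922.9 km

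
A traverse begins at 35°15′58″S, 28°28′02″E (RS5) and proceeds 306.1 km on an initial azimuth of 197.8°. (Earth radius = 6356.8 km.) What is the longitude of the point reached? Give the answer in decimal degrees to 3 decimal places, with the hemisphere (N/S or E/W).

RS5: φ = -35.26611°, λ = +28.46722°
δ = d/R = 306.1/6356.8 = 0.048153 rad
φ₂ = arcsin(sin φ₁ cos δ + cos φ₁ sin δ cos θ)
   = arcsin(-0.57737·0.99884 + 0.81648·0.04813·-0.95213) = -37.88837°
λ₂ = λ₁ + atan2(sin θ sin δ cos φ₁, cos δ − sin φ₁ sin φ₂) = 27.39890°

27.399°E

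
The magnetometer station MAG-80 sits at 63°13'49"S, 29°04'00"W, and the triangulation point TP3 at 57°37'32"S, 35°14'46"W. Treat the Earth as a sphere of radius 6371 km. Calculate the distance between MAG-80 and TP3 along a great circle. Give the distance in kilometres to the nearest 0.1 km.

MAG-80: φ = -63.23028°, λ = -29.06667°
TP3: φ = -57.62556°, λ = -35.24611°
Δφ = 5.6047°,  Δλ = -6.1794°
a = sin²(Δφ/2) + cos φ₁ cos φ₂ sin²(Δλ/2) = 0.003091
c = 2·arcsin(√a) = 0.111250 rad = 6.3742°
d = R·c = 6371 × 0.111250 = 708.8 km

708.8 km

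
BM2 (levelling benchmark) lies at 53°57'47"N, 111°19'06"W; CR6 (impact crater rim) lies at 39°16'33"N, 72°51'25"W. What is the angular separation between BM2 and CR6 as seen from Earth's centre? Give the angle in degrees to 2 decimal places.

BM2: φ = +53.96306°, λ = -111.31833°
CR6: φ = +39.27583°, λ = -72.85694°
Δφ = -14.6872°,  Δλ = 38.4614°
a = sin²(Δφ/2) + cos φ₁ cos φ₂ sin²(Δλ/2) = 0.065744
c = 2·arcsin(√a) = 0.518603 rad = 29.7138°

29.71°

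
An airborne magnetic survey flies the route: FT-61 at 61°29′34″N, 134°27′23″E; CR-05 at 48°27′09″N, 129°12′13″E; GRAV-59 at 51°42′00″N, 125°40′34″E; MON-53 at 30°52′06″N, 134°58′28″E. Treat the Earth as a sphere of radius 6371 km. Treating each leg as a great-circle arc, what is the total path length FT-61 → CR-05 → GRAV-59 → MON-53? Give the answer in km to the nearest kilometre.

FT-61: φ = +61.49278°, λ = +134.45639°
CR-05: φ = +48.45250°, λ = +129.20361°
GRAV-59: φ = +51.70000°, λ = +125.67611°
MON-53: φ = +30.86833°, λ = +134.97444°
FT-61→CR-05: c = 0.233414 rad, d = 1487.08 km
CR-05→GRAV-59: c = 0.069074 rad, d = 440.07 km
GRAV-59→MON-53: c = 0.382755 rad, d = 2438.53 km
Total = 1487.08 + 440.07 + 2438.53 = 4365.69 km

4366 km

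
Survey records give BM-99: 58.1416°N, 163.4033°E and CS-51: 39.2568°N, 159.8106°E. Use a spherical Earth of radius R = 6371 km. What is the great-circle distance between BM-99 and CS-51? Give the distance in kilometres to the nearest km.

2116 km

Δφ = -18.8848°,  Δλ = -3.5927°
a = sin²(Δφ/2) + cos φ₁ cos φ₂ sin²(Δλ/2) = 0.027316
c = 2·arcsin(√a) = 0.332075 rad = 19.0265°
d = R·c = 6371 × 0.332075 = 2115.6 km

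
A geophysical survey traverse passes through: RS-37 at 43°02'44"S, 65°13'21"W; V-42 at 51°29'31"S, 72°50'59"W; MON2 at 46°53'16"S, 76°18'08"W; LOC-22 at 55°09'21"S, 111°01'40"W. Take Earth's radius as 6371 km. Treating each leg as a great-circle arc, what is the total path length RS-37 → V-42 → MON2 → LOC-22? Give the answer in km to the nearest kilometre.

RS-37: φ = -43.04556°, λ = -65.22250°
V-42: φ = -51.49194°, λ = -72.84972°
MON2: φ = -46.88778°, λ = -76.30222°
LOC-22: φ = -55.15583°, λ = -111.02778°
RS-37→V-42: c = 0.172679 rad, d = 1100.14 km
V-42→MON2: c = 0.089464 rad, d = 569.98 km
MON2→LOC-22: c = 0.402566 rad, d = 2564.75 km
Total = 1100.14 + 569.98 + 2564.75 = 4234.86 km

4235 km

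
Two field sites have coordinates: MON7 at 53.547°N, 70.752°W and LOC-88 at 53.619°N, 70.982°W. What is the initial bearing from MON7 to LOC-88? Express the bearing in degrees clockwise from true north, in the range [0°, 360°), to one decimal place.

297.9°

Δλ = -0.2300°
y = sin Δλ · cos φ₂ = -0.002381
x = cos φ₁ sin φ₂ − sin φ₁ cos φ₂ cos Δλ = 0.001260
θ = atan2(y, x) = -62.1042° → 297.8958° (mod 360°)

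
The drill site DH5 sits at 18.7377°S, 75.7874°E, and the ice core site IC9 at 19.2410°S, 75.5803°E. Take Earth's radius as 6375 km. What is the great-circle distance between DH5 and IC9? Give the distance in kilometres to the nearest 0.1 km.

Δφ = -0.5033°,  Δλ = -0.2071°
a = sin²(Δφ/2) + cos φ₁ cos φ₂ sin²(Δλ/2) = 0.000022
c = 2·arcsin(√a) = 0.009426 rad = 0.5401°
d = R·c = 6375 × 0.009426 = 60.1 km

60.1 km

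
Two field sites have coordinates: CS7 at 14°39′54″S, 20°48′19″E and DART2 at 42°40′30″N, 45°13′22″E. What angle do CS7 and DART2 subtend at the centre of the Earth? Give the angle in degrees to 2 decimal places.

61.57°

CS7: φ = -14.66500°, λ = +20.80528°
DART2: φ = +42.67500°, λ = +45.22278°
Δφ = 57.3400°,  Δλ = 24.4175°
a = sin²(Δφ/2) + cos φ₁ cos φ₂ sin²(Δλ/2) = 0.261982
c = 2·arcsin(√a) = 1.074655 rad = 61.5732°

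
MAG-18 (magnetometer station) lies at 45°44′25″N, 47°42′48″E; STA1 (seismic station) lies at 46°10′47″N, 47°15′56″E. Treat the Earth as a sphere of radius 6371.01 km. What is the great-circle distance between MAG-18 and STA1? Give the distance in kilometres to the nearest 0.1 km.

59.9 km

MAG-18: φ = +45.74028°, λ = +47.71333°
STA1: φ = +46.17972°, λ = +47.26556°
Δφ = 0.4394°,  Δλ = -0.4478°
a = sin²(Δφ/2) + cos φ₁ cos φ₂ sin²(Δλ/2) = 0.000022
c = 2·arcsin(√a) = 0.009399 rad = 0.5385°
d = R·c = 6371.01 × 0.009399 = 59.9 km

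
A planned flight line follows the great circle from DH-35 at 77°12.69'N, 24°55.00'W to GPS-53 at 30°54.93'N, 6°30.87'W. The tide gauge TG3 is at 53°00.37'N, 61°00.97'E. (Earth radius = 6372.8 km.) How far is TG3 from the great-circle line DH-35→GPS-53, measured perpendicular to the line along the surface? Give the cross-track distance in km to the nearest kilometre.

DH-35: φ = +77.21150°, λ = -24.91667°
GPS-53: φ = +30.91550°, λ = -6.51450°
TG3: φ = +53.00617°, λ = +61.01617°
δ₁₃ = central angle DH-35→TG3 = 0.662699 rad  (haversine)
θ₁₃ = bearing DH-35→TG3 = 77.308°,  θ₁₂ = bearing DH-35→GPS-53 = 158.287°
dₓₜ = R·arcsin(sin δ₁₃ · sin(θ₁₃ − θ₁₂)) = 6372.8·arcsin(0.61525·sin(-80.979°)) = -4161.962 km
|dₓₜ| = 4161.962 km

4162 km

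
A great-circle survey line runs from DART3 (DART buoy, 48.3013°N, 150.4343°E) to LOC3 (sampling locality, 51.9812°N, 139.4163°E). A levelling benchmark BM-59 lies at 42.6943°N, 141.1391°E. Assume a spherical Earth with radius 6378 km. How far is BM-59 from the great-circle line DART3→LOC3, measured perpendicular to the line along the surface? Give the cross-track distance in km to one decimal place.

δ₁₃ = central angle DART3→BM-59 = 0.149836 rad  (haversine)
θ₁₃ = bearing DART3→BM-59 = 232.681°,  θ₁₂ = bearing DART3→LOC3 = 301.685°
dₓₜ = R·arcsin(sin δ₁₃ · sin(θ₁₃ − θ₁₂)) = 6378·arcsin(0.14928·sin(-69.004°)) = -891.772 km
|dₓₜ| = 891.772 km

891.8 km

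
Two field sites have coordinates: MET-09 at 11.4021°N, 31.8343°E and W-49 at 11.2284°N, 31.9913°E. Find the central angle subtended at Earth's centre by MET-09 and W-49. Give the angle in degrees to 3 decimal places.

0.232°

Δφ = -0.1737°,  Δλ = 0.1570°
a = sin²(Δφ/2) + cos φ₁ cos φ₂ sin²(Δλ/2) = 0.000004
c = 2·arcsin(√a) = 0.004051 rad = 0.2321°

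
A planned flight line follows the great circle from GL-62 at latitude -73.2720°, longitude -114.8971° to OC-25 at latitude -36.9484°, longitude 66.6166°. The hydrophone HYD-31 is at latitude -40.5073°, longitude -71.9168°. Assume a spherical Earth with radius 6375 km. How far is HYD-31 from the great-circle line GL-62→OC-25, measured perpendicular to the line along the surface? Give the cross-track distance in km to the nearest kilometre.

δ₁₃ = central angle GL-62→HYD-31 = 0.672671 rad  (haversine)
θ₁₃ = bearing GL-62→HYD-31 = 56.296°,  θ₁₂ = bearing GL-62→OC-25 = 181.289°
dₓₜ = R·arcsin(sin δ₁₃ · sin(θ₁₃ − θ₁₂)) = 6375·arcsin(0.62308·sin(-124.993°)) = -3415.050 km
|dₓₜ| = 3415.050 km

3415 km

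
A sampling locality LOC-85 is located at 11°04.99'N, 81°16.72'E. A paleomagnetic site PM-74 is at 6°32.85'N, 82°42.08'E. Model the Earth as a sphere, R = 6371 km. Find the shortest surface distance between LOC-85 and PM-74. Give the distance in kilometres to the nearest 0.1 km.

LOC-85: φ = +11.08317°, λ = +81.27867°
PM-74: φ = +6.54750°, λ = +82.70133°
Δφ = -4.5357°,  Δλ = 1.4227°
a = sin²(Δφ/2) + cos φ₁ cos φ₂ sin²(Δλ/2) = 0.001716
c = 2·arcsin(√a) = 0.082876 rad = 4.7484°
d = R·c = 6371 × 0.082876 = 528.0 km

528.0 km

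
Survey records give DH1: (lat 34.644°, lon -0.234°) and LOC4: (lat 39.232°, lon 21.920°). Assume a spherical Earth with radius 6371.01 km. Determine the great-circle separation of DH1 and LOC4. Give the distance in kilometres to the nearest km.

Δφ = 4.5880°,  Δλ = 22.1540°
a = sin²(Δφ/2) + cos φ₁ cos φ₂ sin²(Δλ/2) = 0.025125
c = 2·arcsin(√a) = 0.318362 rad = 18.2408°
d = R·c = 6371.01 × 0.318362 = 2028.3 km

2028 km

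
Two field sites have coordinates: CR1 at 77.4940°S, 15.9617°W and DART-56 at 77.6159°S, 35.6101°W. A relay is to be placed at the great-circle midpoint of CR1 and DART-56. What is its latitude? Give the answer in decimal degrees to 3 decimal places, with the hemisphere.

77.732°S

Bx = cos φ₂ cos Δλ = 0.201977,  By = cos φ₂ sin Δλ = -0.072113
φₘ = atan2(sin φ₁ + sin φ₂, √((cos φ₁ + Bx)² + By²)) = -77.73187°
λₘ = λ₁ + atan2(By, cos φ₁ + Bx) = -25.73808°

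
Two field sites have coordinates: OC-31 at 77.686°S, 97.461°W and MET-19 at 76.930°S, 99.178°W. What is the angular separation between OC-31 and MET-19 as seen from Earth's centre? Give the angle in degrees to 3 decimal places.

Δφ = 0.7560°,  Δλ = -1.7170°
a = sin²(Δφ/2) + cos φ₁ cos φ₂ sin²(Δλ/2) = 0.000054
c = 2·arcsin(√a) = 0.014745 rad = 0.8448°

0.845°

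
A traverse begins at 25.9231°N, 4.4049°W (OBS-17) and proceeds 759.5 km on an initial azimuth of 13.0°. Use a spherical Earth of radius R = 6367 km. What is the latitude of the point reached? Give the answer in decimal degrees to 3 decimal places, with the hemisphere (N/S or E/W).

32.571°N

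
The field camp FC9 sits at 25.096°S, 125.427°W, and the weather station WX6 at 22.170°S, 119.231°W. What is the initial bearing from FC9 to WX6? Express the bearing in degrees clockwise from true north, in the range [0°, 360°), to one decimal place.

64.0°

Δλ = 6.1960°
y = sin Δλ · cos φ₂ = 0.099951
x = cos φ₁ sin φ₂ − sin φ₁ cos φ₂ cos Δλ = 0.048752
θ = atan2(y, x) = 63.9988° → 63.9988° (mod 360°)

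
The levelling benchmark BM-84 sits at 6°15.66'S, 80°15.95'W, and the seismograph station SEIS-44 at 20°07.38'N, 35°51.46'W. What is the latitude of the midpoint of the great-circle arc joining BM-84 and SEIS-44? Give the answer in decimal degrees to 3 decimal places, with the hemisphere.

7.480°N

BM-84: φ = -6.26100°, λ = -80.26583°
SEIS-44: φ = +20.12300°, λ = -35.85767°
Bx = cos φ₂ cos Δλ = 0.670765,  By = cos φ₂ sin Δλ = 0.657049
φₘ = atan2(sin φ₁ + sin φ₂, √((cos φ₁ + Bx)² + By²)) = 7.47959°
λₘ = λ₁ + atan2(By, cos φ₁ + Bx) = -58.72811°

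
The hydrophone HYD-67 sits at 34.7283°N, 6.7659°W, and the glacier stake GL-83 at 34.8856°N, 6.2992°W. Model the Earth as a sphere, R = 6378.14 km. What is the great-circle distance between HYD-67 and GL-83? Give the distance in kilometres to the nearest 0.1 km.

46.1 km

Δφ = 0.1573°,  Δλ = 0.4667°
a = sin²(Δφ/2) + cos φ₁ cos φ₂ sin²(Δλ/2) = 0.000013
c = 2·arcsin(√a) = 0.007230 rad = 0.4142°
d = R·c = 6378.14 × 0.007230 = 46.1 km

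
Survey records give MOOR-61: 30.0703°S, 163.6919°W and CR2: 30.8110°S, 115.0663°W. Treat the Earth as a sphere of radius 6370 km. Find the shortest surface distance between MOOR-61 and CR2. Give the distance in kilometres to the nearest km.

4624 km

Δφ = -0.7407°,  Δλ = 48.6256°
a = sin²(Δφ/2) + cos φ₁ cos φ₂ sin²(Δλ/2) = 0.126034
c = 2·arcsin(√a) = 0.725857 rad = 41.5885°
d = R·c = 6370 × 0.725857 = 4623.7 km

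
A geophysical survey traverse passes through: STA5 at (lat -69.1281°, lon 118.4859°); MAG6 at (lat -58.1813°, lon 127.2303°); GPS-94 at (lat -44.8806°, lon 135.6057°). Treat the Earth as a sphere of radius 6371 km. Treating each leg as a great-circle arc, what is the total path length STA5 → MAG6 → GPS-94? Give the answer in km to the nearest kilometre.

STA5→MAG6: c = 0.202233 rad, d = 1288.43 km
MAG6→GPS-94: c = 0.248868 rad, d = 1585.54 km
Total = 1288.43 + 1585.54 = 2873.97 km

2874 km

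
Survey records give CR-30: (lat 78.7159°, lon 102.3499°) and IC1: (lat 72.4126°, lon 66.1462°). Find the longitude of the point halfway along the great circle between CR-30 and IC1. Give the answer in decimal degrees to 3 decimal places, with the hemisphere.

80.248°E

Bx = cos φ₂ cos Δλ = 0.243820,  By = cos φ₂ sin Δλ = -0.178473
φₘ = atan2(sin φ₁ + sin φ₂, √((cos φ₁ + Bx)² + By²)) = 76.21867°
λₘ = λ₁ + atan2(By, cos φ₁ + Bx) = 80.24840°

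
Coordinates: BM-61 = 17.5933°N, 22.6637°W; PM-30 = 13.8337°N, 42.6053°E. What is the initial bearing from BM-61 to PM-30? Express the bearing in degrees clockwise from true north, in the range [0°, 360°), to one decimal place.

83.2°

Δλ = 65.2690°
y = sin Δλ · cos φ₂ = 0.881936
x = cos φ₁ sin φ₂ − sin φ₁ cos φ₂ cos Δλ = 0.105136
θ = atan2(y, x) = 83.2018° → 83.2018° (mod 360°)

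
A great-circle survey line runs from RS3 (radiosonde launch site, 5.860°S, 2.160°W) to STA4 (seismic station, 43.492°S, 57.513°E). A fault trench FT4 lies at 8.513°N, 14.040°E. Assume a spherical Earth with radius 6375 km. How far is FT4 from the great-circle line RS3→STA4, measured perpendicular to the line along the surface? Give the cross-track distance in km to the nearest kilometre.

2403 km

δ₁₃ = central angle RS3→FT4 = 0.377371 rad  (haversine)
θ₁₃ = bearing RS3→FT4 = 48.487°,  θ₁₂ = bearing RS3→STA4 = 135.948°
dₓₜ = R·arcsin(sin δ₁₃ · sin(θ₁₃ − θ₁₂)) = 6375·arcsin(0.36848·sin(-87.461°)) = -2403.259 km
|dₓₜ| = 2403.259 km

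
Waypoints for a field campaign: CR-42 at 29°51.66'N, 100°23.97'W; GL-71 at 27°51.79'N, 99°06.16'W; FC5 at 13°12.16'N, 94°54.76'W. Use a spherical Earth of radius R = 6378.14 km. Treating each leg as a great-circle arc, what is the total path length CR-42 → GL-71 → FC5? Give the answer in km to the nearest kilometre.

1945 km

CR-42: φ = +29.86100°, λ = -100.39950°
GL-71: φ = +27.86317°, λ = -99.10267°
FC5: φ = +13.20267°, λ = -94.91267°
CR-42→GL-71: c = 0.040108 rad, d = 255.82 km
GL-71→FC5: c = 0.264811 rad, d = 1689.00 km
Total = 255.82 + 1689.00 = 1944.82 km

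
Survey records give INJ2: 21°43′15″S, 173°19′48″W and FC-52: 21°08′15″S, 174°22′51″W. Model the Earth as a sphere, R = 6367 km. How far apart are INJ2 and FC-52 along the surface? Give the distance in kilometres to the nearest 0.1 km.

INJ2: φ = -21.72083°, λ = -173.33000°
FC-52: φ = -21.13750°, λ = -174.38083°
Δφ = 0.5833°,  Δλ = -1.0508°
a = sin²(Δφ/2) + cos φ₁ cos φ₂ sin²(Δλ/2) = 0.000099
c = 2·arcsin(√a) = 0.019878 rad = 1.1389°
d = R·c = 6367 × 0.019878 = 126.6 km

126.6 km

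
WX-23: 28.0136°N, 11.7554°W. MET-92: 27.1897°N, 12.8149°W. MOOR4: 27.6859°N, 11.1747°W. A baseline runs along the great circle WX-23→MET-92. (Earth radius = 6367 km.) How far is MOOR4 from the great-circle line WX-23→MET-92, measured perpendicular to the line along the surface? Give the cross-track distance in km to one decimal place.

64.9 km

δ₁₃ = central angle WX-23→MOOR4 = 0.010631 rad  (haversine)
θ₁₃ = bearing WX-23→MOOR4 = 122.412°,  θ₁₂ = bearing WX-23→MET-92 = 228.980°
dₓₜ = R·arcsin(sin δ₁₃ · sin(θ₁₃ − θ₁₂)) = 6367·arcsin(0.01063·sin(-106.568°)) = -64.876 km
|dₓₜ| = 64.876 km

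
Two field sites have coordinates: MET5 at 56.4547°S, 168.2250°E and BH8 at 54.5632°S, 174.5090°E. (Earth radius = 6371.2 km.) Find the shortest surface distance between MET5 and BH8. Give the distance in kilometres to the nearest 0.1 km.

Δφ = 1.8915°,  Δλ = 6.2840°
a = sin²(Δφ/2) + cos φ₁ cos φ₂ sin²(Δλ/2) = 0.001235
c = 2·arcsin(√a) = 0.070299 rad = 4.0278°
d = R·c = 6371.2 × 0.070299 = 447.9 km

447.9 km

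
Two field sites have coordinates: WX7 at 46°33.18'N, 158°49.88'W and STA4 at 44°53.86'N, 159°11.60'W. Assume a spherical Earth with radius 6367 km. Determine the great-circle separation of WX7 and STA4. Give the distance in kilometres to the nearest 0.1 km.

186.1 km

WX7: φ = +46.55300°, λ = -158.83133°
STA4: φ = +44.89767°, λ = -159.19333°
Δφ = -1.6553°,  Δλ = -0.3620°
a = sin²(Δφ/2) + cos φ₁ cos φ₂ sin²(Δλ/2) = 0.000214
c = 2·arcsin(√a) = 0.029226 rad = 1.6745°
d = R·c = 6367 × 0.029226 = 186.1 km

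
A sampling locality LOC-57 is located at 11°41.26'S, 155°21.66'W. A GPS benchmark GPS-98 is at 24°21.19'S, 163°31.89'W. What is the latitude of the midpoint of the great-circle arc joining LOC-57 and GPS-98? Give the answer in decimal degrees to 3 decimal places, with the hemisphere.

LOC-57: φ = -11.68767°, λ = -155.36100°
GPS-98: φ = -24.35317°, λ = -163.53150°
Bx = cos φ₂ cos Δλ = 0.901774,  By = cos φ₂ sin Δλ = -0.129474
φₘ = atan2(sin φ₁ + sin φ₂, √((cos φ₁ + Bx)² + By²)) = -18.06329°
λₘ = λ₁ + atan2(By, cos φ₁ + Bx) = -159.29851°

18.063°S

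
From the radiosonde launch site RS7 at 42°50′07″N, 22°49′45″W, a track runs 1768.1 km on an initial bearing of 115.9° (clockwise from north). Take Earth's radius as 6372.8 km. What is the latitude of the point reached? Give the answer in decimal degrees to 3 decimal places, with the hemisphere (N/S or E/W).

RS7: φ = +42.83528°, λ = -22.82917°
δ = d/R = 1768.1/6372.8 = 0.277445 rad
φ₂ = arcsin(sin φ₁ cos δ + cos φ₁ sin δ cos θ)
   = arcsin(0.67989·0.96176 + 0.73331·0.27390·-0.43680) = 34.48286°
λ₂ = λ₁ + atan2(sin θ sin δ cos φ₁, cos δ − sin φ₁ sin φ₂) = -5.43718°

34.483°N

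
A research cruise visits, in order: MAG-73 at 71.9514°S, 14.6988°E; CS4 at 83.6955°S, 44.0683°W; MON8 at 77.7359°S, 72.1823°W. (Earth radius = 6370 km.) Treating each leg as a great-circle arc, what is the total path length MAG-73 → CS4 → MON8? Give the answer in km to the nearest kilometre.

2560 km

MAG-73→CS4: c = 0.274041 rad, d = 1745.64 km
CS4→MON8: c = 0.127812 rad, d = 814.16 km
Total = 1745.64 + 814.16 = 2559.80 km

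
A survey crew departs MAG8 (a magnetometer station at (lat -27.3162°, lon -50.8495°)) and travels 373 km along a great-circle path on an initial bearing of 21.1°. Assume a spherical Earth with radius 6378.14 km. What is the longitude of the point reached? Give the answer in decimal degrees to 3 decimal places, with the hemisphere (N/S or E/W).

δ = d/R = 373/6378.14 = 0.058481 rad
φ₂ = arcsin(sin φ₁ cos δ + cos φ₁ sin δ cos θ)
   = arcsin(-0.45890·0.99829 + 0.88849·0.05845·0.93295) = -24.18398°
λ₂ = λ₁ + atan2(sin θ sin δ cos φ₁, cos δ − sin φ₁ sin φ₂) = -49.52784°

49.528°W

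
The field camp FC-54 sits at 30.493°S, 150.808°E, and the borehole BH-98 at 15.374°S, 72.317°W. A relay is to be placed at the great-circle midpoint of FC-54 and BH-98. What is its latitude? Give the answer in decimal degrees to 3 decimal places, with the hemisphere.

48.738°S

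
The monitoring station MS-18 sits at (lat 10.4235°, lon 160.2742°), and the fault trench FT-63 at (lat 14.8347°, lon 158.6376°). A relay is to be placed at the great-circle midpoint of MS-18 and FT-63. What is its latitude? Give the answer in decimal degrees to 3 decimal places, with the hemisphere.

12.630°N

Bx = cos φ₂ cos Δλ = 0.966274,  By = cos φ₂ sin Δλ = -0.027608
φₘ = atan2(sin φ₁ + sin φ₂, √((cos φ₁ + Bx)² + By²)) = 12.63035°
λₘ = λ₁ + atan2(By, cos φ₁ + Bx) = 159.46296°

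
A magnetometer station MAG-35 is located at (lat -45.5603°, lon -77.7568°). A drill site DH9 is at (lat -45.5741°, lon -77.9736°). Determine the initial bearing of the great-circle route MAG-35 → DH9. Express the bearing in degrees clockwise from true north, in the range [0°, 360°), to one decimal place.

264.7°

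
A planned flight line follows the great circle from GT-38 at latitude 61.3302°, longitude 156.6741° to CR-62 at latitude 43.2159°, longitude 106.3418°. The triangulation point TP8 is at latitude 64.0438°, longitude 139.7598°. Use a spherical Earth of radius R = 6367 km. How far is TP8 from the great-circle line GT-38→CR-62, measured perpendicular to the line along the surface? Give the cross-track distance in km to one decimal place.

517.7 km

δ₁₃ = central angle GT-38→TP8 = 0.142985 rad  (haversine)
θ₁₃ = bearing GT-38→TP8 = 296.668°,  θ₁₂ = bearing GT-38→CR-62 = 261.919°
dₓₜ = R·arcsin(sin δ₁₃ · sin(θ₁₃ − θ₁₂)) = 6367·arcsin(0.14250·sin(34.749°)) = 517.712 km
|dₓₜ| = 517.712 km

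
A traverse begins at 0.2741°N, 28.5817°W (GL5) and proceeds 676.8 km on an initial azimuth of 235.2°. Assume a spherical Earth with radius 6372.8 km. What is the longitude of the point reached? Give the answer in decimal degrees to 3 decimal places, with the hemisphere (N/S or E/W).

33.583°W

δ = d/R = 676.8/6372.8 = 0.106201 rad
φ₂ = arcsin(sin φ₁ cos δ + cos φ₁ sin δ cos θ)
   = arcsin(0.00478·0.99437 + 0.99999·0.10600·-0.57071) = -3.19527°
λ₂ = λ₁ + atan2(sin θ sin δ cos φ₁, cos δ − sin φ₁ sin φ₂) = -33.58303°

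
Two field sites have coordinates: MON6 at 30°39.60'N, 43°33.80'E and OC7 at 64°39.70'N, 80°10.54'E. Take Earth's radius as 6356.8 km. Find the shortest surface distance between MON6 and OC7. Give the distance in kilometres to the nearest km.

MON6: φ = +30.66000°, λ = +43.56333°
OC7: φ = +64.66167°, λ = +80.17567°
Δφ = 34.0017°,  Δλ = 36.6123°
a = sin²(Δφ/2) + cos φ₁ cos φ₂ sin²(Δλ/2) = 0.121808
c = 2·arcsin(√a) = 0.713029 rad = 40.8536°
d = R·c = 6356.8 × 0.713029 = 4532.6 km

4533 km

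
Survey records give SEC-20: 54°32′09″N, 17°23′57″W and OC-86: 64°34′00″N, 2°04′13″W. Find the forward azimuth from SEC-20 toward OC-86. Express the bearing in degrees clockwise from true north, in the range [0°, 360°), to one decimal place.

31.3°

SEC-20: φ = +54.53583°, λ = -17.39917°
OC-86: φ = +64.56667°, λ = -2.07028°
Δλ = 15.3289°
y = sin Δλ · cos φ₂ = 0.113532
x = cos φ₁ sin φ₂ − sin φ₁ cos φ₂ cos Δλ = 0.186622
θ = atan2(y, x) = 31.3143° → 31.3143° (mod 360°)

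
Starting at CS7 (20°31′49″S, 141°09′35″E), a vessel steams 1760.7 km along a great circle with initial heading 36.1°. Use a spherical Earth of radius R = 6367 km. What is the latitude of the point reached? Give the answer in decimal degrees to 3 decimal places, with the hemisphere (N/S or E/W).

CS7: φ = -20.53028°, λ = +141.15972°
δ = d/R = 1760.7/6367 = 0.276535 rad
φ₂ = arcsin(sin φ₁ cos δ + cos φ₁ sin δ cos θ)
   = arcsin(-0.35070·0.96201 + 0.93649·0.27302·0.80799) = -7.51515°
λ₂ = λ₁ + atan2(sin θ sin δ cos φ₁, cos δ − sin φ₁ sin φ₂) = 150.49774°

7.515°S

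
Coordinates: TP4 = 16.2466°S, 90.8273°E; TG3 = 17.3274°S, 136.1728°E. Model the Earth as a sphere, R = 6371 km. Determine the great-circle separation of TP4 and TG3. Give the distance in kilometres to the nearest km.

Δφ = -1.0808°,  Δλ = 45.3455°
a = sin²(Δφ/2) + cos φ₁ cos φ₂ sin²(Δλ/2) = 0.136267
c = 2·arcsin(√a) = 0.756174 rad = 43.3256°
d = R·c = 6371 × 0.756174 = 4817.6 km

4818 km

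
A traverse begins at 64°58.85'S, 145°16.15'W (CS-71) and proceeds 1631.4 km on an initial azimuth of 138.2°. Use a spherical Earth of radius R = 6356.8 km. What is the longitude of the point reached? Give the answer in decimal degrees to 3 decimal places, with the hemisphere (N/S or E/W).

CS-71: φ = -64.98083°, λ = -145.26917°
δ = d/R = 1631.4/6356.8 = 0.256639 rad
φ₂ = arcsin(sin φ₁ cos δ + cos φ₁ sin δ cos θ)
   = arcsin(-0.90617·0.96725 + 0.42292·0.25383·-0.74548) = -73.04132°
λ₂ = λ₁ + atan2(sin θ sin δ cos φ₁, cos δ − sin φ₁ sin φ₂) = -109.81601°

109.816°W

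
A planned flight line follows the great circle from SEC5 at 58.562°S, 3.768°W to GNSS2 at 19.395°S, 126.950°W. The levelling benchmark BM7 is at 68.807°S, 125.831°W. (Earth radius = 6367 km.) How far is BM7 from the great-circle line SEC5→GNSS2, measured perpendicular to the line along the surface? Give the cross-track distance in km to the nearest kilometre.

2109 km

δ₁₃ = central angle SEC5→BM7 = 0.801811 rad  (haversine)
θ₁₃ = bearing SEC5→BM7 = 205.235°,  θ₁₂ = bearing SEC5→GNSS2 = 232.141°
dₓₜ = R·arcsin(sin δ₁₃ · sin(θ₁₃ − θ₁₂)) = 6367·arcsin(0.71862·sin(-26.906°)) = -2108.845 km
|dₓₜ| = 2108.845 km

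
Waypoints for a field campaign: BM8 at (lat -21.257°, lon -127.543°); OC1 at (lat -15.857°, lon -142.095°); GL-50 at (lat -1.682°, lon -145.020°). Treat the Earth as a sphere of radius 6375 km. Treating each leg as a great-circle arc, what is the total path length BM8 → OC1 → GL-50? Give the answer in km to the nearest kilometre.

BM8→OC1: c = 0.258391 rad, d = 1647.25 km
OC1→GL-50: c = 0.252465 rad, d = 1609.47 km
Total = 1647.25 + 1609.47 = 3256.71 km

3257 km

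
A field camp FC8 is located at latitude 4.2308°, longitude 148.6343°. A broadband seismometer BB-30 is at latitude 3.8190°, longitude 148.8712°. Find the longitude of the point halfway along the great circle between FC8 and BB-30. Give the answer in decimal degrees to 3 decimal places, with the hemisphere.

148.753°E

Bx = cos φ₂ cos Δλ = 0.997771,  By = cos φ₂ sin Δλ = 0.004125
φₘ = atan2(sin φ₁ + sin φ₂, √((cos φ₁ + Bx)² + By²)) = 4.02491°
λₘ = λ₁ + atan2(By, cos φ₁ + Bx) = 148.75278°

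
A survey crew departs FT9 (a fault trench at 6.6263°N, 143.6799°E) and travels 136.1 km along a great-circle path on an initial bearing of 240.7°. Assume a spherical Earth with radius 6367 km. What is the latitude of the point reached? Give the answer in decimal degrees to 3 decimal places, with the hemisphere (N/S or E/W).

6.026°N

δ = d/R = 136.1/6367 = 0.021376 rad
φ₂ = arcsin(sin φ₁ cos δ + cos φ₁ sin δ cos θ)
   = arcsin(0.11539·0.99977 + 0.99332·0.02137·-0.48938) = 6.02581°
λ₂ = λ₁ + atan2(sin θ sin δ cos φ₁, cos δ − sin φ₁ sin φ₂) = 142.60592°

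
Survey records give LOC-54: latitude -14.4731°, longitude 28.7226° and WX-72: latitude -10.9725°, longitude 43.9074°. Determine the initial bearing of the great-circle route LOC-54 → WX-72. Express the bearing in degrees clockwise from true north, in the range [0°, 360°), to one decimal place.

78.5°

Δλ = 15.1848°
y = sin Δλ · cos φ₂ = 0.257145
x = cos φ₁ sin φ₂ − sin φ₁ cos φ₂ cos Δλ = 0.052493
θ = atan2(y, x) = 78.4624° → 78.4624° (mod 360°)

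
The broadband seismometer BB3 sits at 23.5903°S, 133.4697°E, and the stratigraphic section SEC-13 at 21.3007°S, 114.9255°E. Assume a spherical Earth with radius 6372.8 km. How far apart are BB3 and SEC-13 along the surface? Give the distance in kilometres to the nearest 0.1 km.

1921.9 km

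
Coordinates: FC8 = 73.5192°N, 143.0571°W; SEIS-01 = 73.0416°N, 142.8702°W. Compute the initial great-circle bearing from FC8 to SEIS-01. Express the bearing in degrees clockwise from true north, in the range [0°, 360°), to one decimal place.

Δλ = 0.1869°
y = sin Δλ · cos φ₂ = 0.000951
x = cos φ₁ sin φ₂ − sin φ₁ cos φ₂ cos Δλ = -0.008334
θ = atan2(y, x) = 173.4871° → 173.4871° (mod 360°)

173.5°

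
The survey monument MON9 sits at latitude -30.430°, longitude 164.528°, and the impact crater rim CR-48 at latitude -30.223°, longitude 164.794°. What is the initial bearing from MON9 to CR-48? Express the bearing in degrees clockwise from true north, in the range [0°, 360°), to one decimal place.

Δλ = 0.2660°
y = sin Δλ · cos φ₂ = 0.004012
x = cos φ₁ sin φ₂ − sin φ₁ cos φ₂ cos Δλ = 0.003608
θ = atan2(y, x) = 48.0306° → 48.0306° (mod 360°)

48.0°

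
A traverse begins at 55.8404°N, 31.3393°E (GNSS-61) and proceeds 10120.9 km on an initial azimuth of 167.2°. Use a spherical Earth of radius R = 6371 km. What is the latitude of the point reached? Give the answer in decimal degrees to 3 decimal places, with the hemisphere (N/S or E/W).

δ = d/R = 10120.9/6371 = 1.588589 rad
φ₂ = arcsin(sin φ₁ cos δ + cos φ₁ sin δ cos θ)
   = arcsin(0.82748·-0.01779 + 0.56150·0.99984·-0.97515) = -34.20683°
λ₂ = λ₁ + atan2(sin θ sin δ cos φ₁, cos δ − sin φ₁ sin φ₂) = 46.87551°

34.207°S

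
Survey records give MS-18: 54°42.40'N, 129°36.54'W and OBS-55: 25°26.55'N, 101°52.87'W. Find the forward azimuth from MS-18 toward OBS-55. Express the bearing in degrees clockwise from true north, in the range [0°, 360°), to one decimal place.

MS-18: φ = +54.70667°, λ = -129.60900°
OBS-55: φ = +25.44250°, λ = -101.88117°
Δλ = 27.7278°
y = sin Δλ · cos φ₂ = 0.420149
x = cos φ₁ sin φ₂ − sin φ₁ cos φ₂ cos Δλ = -0.404200
θ = atan2(y, x) = 133.8917° → 133.8917° (mod 360°)

133.9°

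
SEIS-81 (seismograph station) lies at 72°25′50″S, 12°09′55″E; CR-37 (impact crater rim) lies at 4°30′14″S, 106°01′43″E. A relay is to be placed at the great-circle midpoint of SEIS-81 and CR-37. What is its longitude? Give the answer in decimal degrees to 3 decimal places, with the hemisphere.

SEIS-81: φ = -72.43056°, λ = +12.16528°
CR-37: φ = -4.50389°, λ = +106.02861°
Bx = cos φ₂ cos Δλ = -0.067169,  By = cos φ₂ sin Δλ = 0.994647
φₘ = atan2(sin φ₁ + sin φ₂, √((cos φ₁ + Bx)² + By²)) = -45.27669°
λₘ = λ₁ + atan2(By, cos φ₁ + Bx) = 88.88883°

88.889°E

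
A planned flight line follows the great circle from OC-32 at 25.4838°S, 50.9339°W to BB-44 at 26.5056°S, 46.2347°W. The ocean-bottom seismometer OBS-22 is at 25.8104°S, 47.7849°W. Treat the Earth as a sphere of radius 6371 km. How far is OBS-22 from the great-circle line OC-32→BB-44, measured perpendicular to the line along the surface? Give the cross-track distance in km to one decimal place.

δ₁₃ = central angle OC-32→OBS-22 = 0.049871 rad  (haversine)
θ₁₃ = bearing OC-32→OBS-22 = 97.243°,  θ₁₂ = bearing OC-32→BB-44 = 104.622°
dₓₜ = R·arcsin(sin δ₁₃ · sin(θ₁₃ − θ₁₂)) = 6371·arcsin(0.04985·sin(-7.379°)) = -40.791 km
|dₓₜ| = 40.791 km

40.8 km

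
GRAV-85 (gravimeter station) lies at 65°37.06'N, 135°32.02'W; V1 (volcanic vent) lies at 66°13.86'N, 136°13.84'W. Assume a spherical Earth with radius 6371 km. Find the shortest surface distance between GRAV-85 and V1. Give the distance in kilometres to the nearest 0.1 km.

GRAV-85: φ = +65.61767°, λ = -135.53367°
V1: φ = +66.23100°, λ = -136.23067°
Δφ = 0.6133°,  Δλ = -0.6970°
a = sin²(Δφ/2) + cos φ₁ cos φ₂ sin²(Δλ/2) = 0.000035
c = 2·arcsin(√a) = 0.011799 rad = 0.6760°
d = R·c = 6371 × 0.011799 = 75.2 km

75.2 km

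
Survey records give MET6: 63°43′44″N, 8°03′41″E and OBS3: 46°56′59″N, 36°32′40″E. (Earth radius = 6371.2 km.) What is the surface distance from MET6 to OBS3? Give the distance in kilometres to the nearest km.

MET6: φ = +63.72889°, λ = +8.06139°
OBS3: φ = +46.94972°, λ = +36.54444°
Δφ = -16.7792°,  Δλ = 28.4831°
a = sin²(Δφ/2) + cos φ₁ cos φ₂ sin²(Δλ/2) = 0.039574
c = 2·arcsin(√a) = 0.400537 rad = 22.9491°
d = R·c = 6371.2 × 0.400537 = 2551.9 km

2552 km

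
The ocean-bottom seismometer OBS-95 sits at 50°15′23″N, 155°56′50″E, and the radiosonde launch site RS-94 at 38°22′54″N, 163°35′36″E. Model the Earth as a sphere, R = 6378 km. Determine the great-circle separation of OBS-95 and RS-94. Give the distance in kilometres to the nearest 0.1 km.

1453.5 km

OBS-95: φ = +50.25639°, λ = +155.94722°
RS-94: φ = +38.38167°, λ = +163.59333°
Δφ = -11.8747°,  Δλ = 7.6461°
a = sin²(Δφ/2) + cos φ₁ cos φ₂ sin²(Δλ/2) = 0.012928
c = 2·arcsin(√a) = 0.227897 rad = 13.0575°
d = R·c = 6378 × 0.227897 = 1453.5 km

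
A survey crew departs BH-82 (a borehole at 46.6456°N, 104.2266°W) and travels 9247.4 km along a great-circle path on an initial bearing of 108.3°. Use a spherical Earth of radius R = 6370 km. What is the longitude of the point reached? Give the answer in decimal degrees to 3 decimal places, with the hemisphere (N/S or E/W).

32.334°W

δ = d/R = 9247.4/6370 = 1.451711 rad
φ₂ = arcsin(sin φ₁ cos δ + cos φ₁ sin δ cos θ)
   = arcsin(0.72712·0.11880 + 0.68651·0.99292·-0.31399) = -7.33365°
λ₂ = λ₁ + atan2(sin θ sin δ cos φ₁, cos δ − sin φ₁ sin φ₂) = -32.33381°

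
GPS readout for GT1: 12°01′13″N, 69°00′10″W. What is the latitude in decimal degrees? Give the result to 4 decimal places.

12.0203°N

12° + 1′/60 + 13″/3600 = 12 + 0.01667 + 0.00361 = 12.0203°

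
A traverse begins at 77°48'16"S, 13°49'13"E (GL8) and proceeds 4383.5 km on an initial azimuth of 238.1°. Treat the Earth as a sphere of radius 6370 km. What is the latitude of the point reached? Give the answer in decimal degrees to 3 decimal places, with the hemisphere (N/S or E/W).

GL8: φ = -77.80444°, λ = +13.82028°
δ = d/R = 4383.5/6370 = 0.688148 rad
φ₂ = arcsin(sin φ₁ cos δ + cos φ₁ sin δ cos θ)
   = arcsin(-0.97743·0.77242 + 0.21125·0.63511·-0.52844) = -55.67886°
λ₂ = λ₁ + atan2(sin θ sin δ cos φ₁, cos δ − sin φ₁ sin φ₂) = -93.18175°

55.679°S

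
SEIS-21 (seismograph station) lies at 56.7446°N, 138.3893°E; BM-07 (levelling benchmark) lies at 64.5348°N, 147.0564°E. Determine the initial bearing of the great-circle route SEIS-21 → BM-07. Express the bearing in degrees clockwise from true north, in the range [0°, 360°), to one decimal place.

Δλ = 8.6671°
y = sin Δλ · cos φ₂ = 0.064792
x = cos φ₁ sin φ₂ − sin φ₁ cos φ₂ cos Δλ = 0.139652
θ = atan2(y, x) = 24.8893° → 24.8893° (mod 360°)

24.9°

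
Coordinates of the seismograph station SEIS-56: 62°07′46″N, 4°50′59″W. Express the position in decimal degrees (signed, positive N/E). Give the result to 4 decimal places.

+62.1294°, -4.8497°

lat: 62.1294° N → +62.1294°
lon: 4.8497° W → -4.8497°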